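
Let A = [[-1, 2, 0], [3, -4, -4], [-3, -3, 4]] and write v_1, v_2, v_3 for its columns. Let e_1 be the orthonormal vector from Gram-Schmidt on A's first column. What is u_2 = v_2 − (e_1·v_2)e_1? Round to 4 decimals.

e_1 = v_1/‖v_1‖ = (-1, 3, -3)/4.3589 = (-0.2294, 0.6882, -0.6882).
r_{12} = e_1·v_2 = -1.1471.
u_2 = v_2 + 1.1471·e_1 = (1.7368, -3.2105, -3.7895).

u_2 = (1.7368, -3.2105, -3.7895)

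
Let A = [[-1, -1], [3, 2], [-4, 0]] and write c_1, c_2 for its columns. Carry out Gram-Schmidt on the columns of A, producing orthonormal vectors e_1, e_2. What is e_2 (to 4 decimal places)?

c_1 = (-1, 3, -4); ‖c_1‖ = 5.0990, so e_1 = (-0.1961, 0.5883, -0.7845).
e_1·c_2 = (-0.1961)·(-1) + 0.5883·2 + (-0.7845)·0 = 1.3728.
u_2 = c_2 − 1.3728·e_1 = (-0.7308, 1.1923, 1.0769).
‖u_2‖ = 1.7650, so e_2 = (-0.4140, 0.6755, 0.6101).

e_2 = (-0.4140, 0.6755, 0.6101)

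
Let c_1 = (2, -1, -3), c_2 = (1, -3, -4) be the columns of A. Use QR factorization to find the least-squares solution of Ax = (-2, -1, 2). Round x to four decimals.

x = (-1.5333, 0.7333)

c_1 = (2, -1, -3); ‖c_1‖ = 3.7417, so q_1 = (0.5345, -0.2673, -0.8018).
q_1·c_2 = 0.5345·1 + (-0.2673)·(-3) + (-0.8018)·(-4) = 4.5434.
u_2 = c_2 − 4.5434·q_1 = (-1.4286, -1.7857, -0.3571).
‖u_2‖ = 2.3146, so q_2 = (-0.6172, -0.7715, -0.1543).
Qᵀb = (-2.4054, 1.6973).
Back-substitute: x_2 = 1.6973/2.3146 = 0.7333.
x_1 = (-2.4054 − 4.5434·0.7333)/3.7417 = -1.5333.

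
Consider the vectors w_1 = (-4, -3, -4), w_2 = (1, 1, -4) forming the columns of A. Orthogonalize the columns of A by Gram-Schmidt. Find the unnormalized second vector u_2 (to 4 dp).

w_1 = (-4, -3, -4); ‖w_1‖ = 6.4031, so q_1 = (-0.6247, -0.4685, -0.6247).
q_1·w_2 = (-0.6247)·1 + (-0.4685)·1 + (-0.6247)·(-4) = 1.4056.
u_2 = w_2 − 1.4056·q_1 = (1.8780, 1.6585, -3.1220).

u_2 = (1.8780, 1.6585, -3.1220)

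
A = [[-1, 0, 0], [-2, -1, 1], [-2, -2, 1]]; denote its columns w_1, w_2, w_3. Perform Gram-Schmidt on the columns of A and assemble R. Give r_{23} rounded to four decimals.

r_{23} = -0.3333

w_1 = (-1, -2, -2); ‖w_1‖ = 3.0000, so q_1 = (-0.3333, -0.6667, -0.6667).
q_1·w_2 = (-0.3333)·0 + (-0.6667)·(-1) + (-0.6667)·(-2) = 2.0000.
u_2 = w_2 − 2.0000·q_1 = (0.6667, 0.3333, -0.6667).
‖u_2‖ = 1.0000, so q_2 = (0.6667, 0.3333, -0.6667).
r_{23} = q_2·w_3 = -0.3333.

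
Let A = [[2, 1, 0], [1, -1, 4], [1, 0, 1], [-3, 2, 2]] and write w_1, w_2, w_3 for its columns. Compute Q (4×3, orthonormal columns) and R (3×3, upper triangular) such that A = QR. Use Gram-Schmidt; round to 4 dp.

Q = [[0.5164, 0.8006, 0.0572], [0.2582, -0.3203, 0.8782], [0.2582, 0.1601, 0.2389], [-0.7746, 0.4804, 0.4105]], R = [[3.8730, -1.2910, -0.2582], [0.0000, 2.0817, -0.1601], [0.0000, 0.0000, 4.5725]]

w_1 = (2, 1, 1, -3); ‖w_1‖ = 3.8730, so e_1 = (0.5164, 0.2582, 0.2582, -0.7746).
e_1·w_2 = 0.5164·1 + 0.2582·(-1) + 0.2582·0 + (-0.7746)·2 = -1.2910.
u_2 = w_2 + 1.2910·e_1 = (1.6667, -0.6667, 0.3333, 1.0000).
‖u_2‖ = 2.0817, so e_2 = (0.8006, -0.3203, 0.1601, 0.4804).
e_1·w_3 = 0.5164·0 + 0.2582·4 + 0.2582·1 + (-0.7746)·2 = -0.2582; e_2·w_3 = 0.8006·0 + (-0.3203)·4 + 0.1601·1 + 0.4804·2 = -0.1601.
u_3 = w_3 + 0.2582·e_1 + 0.1601·e_2 = (0.2615, 4.0154, 1.0923, 1.8769).
‖u_3‖ = 4.5725, so e_3 = (0.0572, 0.8782, 0.2389, 0.4105).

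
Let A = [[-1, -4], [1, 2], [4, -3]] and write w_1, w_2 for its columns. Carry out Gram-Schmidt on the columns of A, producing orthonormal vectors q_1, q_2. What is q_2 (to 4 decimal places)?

q_2 = (-0.8340, 0.4491, -0.3208)

w_1 = (-1, 1, 4); ‖w_1‖ = 4.2426, so q_1 = (-0.2357, 0.2357, 0.9428).
q_1·w_2 = (-0.2357)·(-4) + 0.2357·2 + 0.9428·(-3) = -1.4142.
u_2 = w_2 + 1.4142·q_1 = (-4.3333, 2.3333, -1.6667).
‖u_2‖ = 5.1962, so q_2 = (-0.8340, 0.4491, -0.3208).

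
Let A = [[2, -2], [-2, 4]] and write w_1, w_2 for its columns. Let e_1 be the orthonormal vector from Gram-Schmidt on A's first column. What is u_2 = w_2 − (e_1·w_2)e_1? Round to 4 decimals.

u_2 = (1.0000, 1.0000)

w_1 = (2, -2); ‖w_1‖ = 2.8284, so e_1 = (0.7071, -0.7071).
e_1·w_2 = 0.7071·(-2) + (-0.7071)·4 = -4.2426.
u_2 = w_2 + 4.2426·e_1 = (1.0000, 1.0000).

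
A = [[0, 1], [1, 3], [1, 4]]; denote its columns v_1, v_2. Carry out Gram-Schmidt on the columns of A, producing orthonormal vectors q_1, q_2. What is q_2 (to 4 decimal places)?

q_2 = (0.8165, -0.4082, 0.4082)

q_1 = v_1/‖v_1‖ = (0, 1, 1)/1.4142 = (0.0000, 0.7071, 0.7071).
r_{12} = q_1·v_2 = 4.9497.
u_2 = v_2 − 4.9497·q_1 = (1.0000, -0.5000, 0.5000).
‖u_2‖ = 1.2247, so q_2 = (0.8165, -0.4082, 0.4082).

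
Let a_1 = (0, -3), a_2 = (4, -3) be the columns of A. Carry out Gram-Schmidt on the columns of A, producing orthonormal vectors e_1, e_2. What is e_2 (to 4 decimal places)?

e_2 = (1.0000, 0.0000)

a_1 = (0, -3); ‖a_1‖ = 3.0000, so e_1 = (0.0000, -1.0000).
e_1·a_2 = 0.0000·4 + (-1.0000)·(-3) = 3.0000.
u_2 = a_2 − 3.0000·e_1 = (4.0000, 0.0000).
‖u_2‖ = 4.0000, so e_2 = (1.0000, 0.0000).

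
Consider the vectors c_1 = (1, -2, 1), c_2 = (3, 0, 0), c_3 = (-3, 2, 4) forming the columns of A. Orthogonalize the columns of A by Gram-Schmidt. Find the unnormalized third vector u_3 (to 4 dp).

u_3 = (0.0000, 2.0000, 4.0000)

c_1 = (1, -2, 1); ‖c_1‖ = 2.4495, so q_1 = (0.4082, -0.8165, 0.4082).
q_1·c_2 = 0.4082·3 + (-0.8165)·0 + 0.4082·0 = 1.2247.
u_2 = c_2 − 1.2247·q_1 = (2.5000, 1.0000, -0.5000).
‖u_2‖ = 2.7386, so q_2 = (0.9129, 0.3651, -0.1826).
q_1·c_3 = 0.4082·(-3) + (-0.8165)·2 + 0.4082·4 = -1.2247; q_2·c_3 = 0.9129·(-3) + 0.3651·2 + (-0.1826)·4 = -2.7386.
u_3 = c_3 + 1.2247·q_1 + 2.7386·q_2 = (0.0000, 2.0000, 4.0000).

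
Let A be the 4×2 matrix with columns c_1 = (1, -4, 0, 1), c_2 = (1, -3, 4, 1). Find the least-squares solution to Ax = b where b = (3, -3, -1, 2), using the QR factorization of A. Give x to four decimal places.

x = (1.1000, -0.2000)

c_1 = (1, -4, 0, 1); ‖c_1‖ = 4.2426, so q_1 = (0.2357, -0.9428, 0.0000, 0.2357).
q_1·c_2 = 0.2357·1 + (-0.9428)·(-3) + 0.0000·4 + 0.2357·1 = 3.2998.
u_2 = c_2 − 3.2998·q_1 = (0.2222, 0.1111, 4.0000, 0.2222).
‖u_2‖ = 4.0139, so q_2 = (0.0554, 0.0277, 0.9965, 0.0554).
Qᵀb = (4.0069, -0.8028).
Back-substitute: x_2 = -0.8028/4.0139 = -0.2000.
x_1 = (4.0069 − 3.2998·(-0.2000))/4.2426 = 1.1000.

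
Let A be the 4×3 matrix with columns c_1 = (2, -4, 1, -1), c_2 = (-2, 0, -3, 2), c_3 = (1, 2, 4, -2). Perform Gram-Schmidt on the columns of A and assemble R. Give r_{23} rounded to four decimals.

r_{23} = -4.9323

c_1 = (2, -4, 1, -1); ‖c_1‖ = 4.6904, so q_1 = (0.4264, -0.8528, 0.2132, -0.2132).
q_1·c_2 = 0.4264·(-2) + (-0.8528)·0 + 0.2132·(-3) + (-0.2132)·2 = -1.9188.
u_2 = c_2 + 1.9188·q_1 = (-1.1818, -1.6364, -2.5909, 1.5909).
‖u_2‖ = 3.6494, so q_2 = (-0.3238, -0.4484, -0.7100, 0.4359).
r_{23} = q_2·c_3 = -4.9323.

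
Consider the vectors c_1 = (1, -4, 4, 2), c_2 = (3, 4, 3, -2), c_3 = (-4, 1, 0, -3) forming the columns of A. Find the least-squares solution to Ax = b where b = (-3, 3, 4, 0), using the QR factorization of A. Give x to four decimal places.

x = (0.4097, 0.4926, 0.8354)

q_1 = c_1/‖c_1‖ = (1, -4, 4, 2)/6.0828 = (0.1644, -0.6576, 0.6576, 0.3288).
r_{12} = q_1·c_2 = -0.8220.
u_2 = c_2 + 0.8220·q_1 = (3.1351, 3.4595, 3.5405, -1.7297).
‖u_2‖ = 6.1094, so q_2 = (0.5132, 0.5663, 0.5795, -0.2831).
r_{13} = q_1·c_3 = -2.3016; r_{23} = q_2·c_3 = -0.6370.
u_3 = c_3 + 2.3016·q_1 + 0.6370·q_2 = (-3.2947, -0.1528, 1.8827, -2.4236).
‖u_3‖ = 4.5052, so q_3 = (-0.7313, -0.0339, 0.4179, -0.5380).
Qᵀb = (0.1644, 2.4774, 3.7638).
Back-substitute: x_3 = 3.7638/4.5052 = 0.8354.
x_2 = (2.4774 + 0.6370·0.8354)/6.1094 = 0.4926.
x_1 = (0.1644 + 0.8220·0.4926 + 2.3016·0.8354)/6.0828 = 0.4097.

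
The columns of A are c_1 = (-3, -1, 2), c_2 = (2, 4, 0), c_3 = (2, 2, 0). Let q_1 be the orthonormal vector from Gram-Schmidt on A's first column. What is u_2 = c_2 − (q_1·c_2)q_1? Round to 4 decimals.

u_2 = (-0.1429, 3.2857, 1.4286)

c_1 = (-3, -1, 2); ‖c_1‖ = 3.7417, so q_1 = (-0.8018, -0.2673, 0.5345).
q_1·c_2 = (-0.8018)·2 + (-0.2673)·4 + 0.5345·0 = -2.6726.
u_2 = c_2 + 2.6726·q_1 = (-0.1429, 3.2857, 1.4286).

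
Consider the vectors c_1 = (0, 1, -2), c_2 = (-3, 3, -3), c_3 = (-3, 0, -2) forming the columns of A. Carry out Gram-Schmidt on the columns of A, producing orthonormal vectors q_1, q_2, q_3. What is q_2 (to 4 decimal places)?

q_2 = (-0.9129, 0.3651, 0.1826)

q_1 = c_1/‖c_1‖ = (0, 1, -2)/2.2361 = (0.0000, 0.4472, -0.8944).
r_{12} = q_1·c_2 = 4.0249.
u_2 = c_2 − 4.0249·q_1 = (-3.0000, 1.2000, 0.6000).
‖u_2‖ = 3.2863, so q_2 = (-0.9129, 0.3651, 0.1826).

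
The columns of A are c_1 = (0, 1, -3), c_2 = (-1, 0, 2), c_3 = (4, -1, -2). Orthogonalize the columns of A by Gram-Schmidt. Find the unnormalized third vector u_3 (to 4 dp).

c_1 = (0, 1, -3); ‖c_1‖ = 3.1623, so e_1 = (0.0000, 0.3162, -0.9487).
e_1·c_2 = 0.0000·(-1) + 0.3162·0 + (-0.9487)·2 = -1.8974.
u_2 = c_2 + 1.8974·e_1 = (-1.0000, 0.6000, 0.2000).
‖u_2‖ = 1.1832, so e_2 = (-0.8452, 0.5071, 0.1690).
e_1·c_3 = 0.0000·4 + 0.3162·(-1) + (-0.9487)·(-2) = 1.5811; e_2·c_3 = (-0.8452)·4 + 0.5071·(-1) + 0.1690·(-2) = -4.2258.
u_3 = c_3 − 1.5811·e_1 + 4.2258·e_2 = (0.4286, 0.6429, 0.2143).

u_3 = (0.4286, 0.6429, 0.2143)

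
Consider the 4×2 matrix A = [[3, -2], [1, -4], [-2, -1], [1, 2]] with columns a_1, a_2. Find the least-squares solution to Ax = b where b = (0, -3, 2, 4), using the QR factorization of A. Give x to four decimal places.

q_1 = a_1/‖a_1‖ = (3, 1, -2, 1)/3.8730 = (0.7746, 0.2582, -0.5164, 0.2582).
r_{12} = q_1·a_2 = -1.5492.
u_2 = a_2 + 1.5492·q_1 = (-0.8000, -3.6000, -1.8000, 2.4000).
‖u_2‖ = 4.7539, so q_2 = (-0.1683, -0.7573, -0.3786, 0.5048).
Qᵀb = (-0.7746, 3.5339).
Back-substitute: x_2 = 3.5339/4.7539 = 0.7434.
x_1 = (-0.7746 + 1.5492·0.7434)/3.8730 = 0.0973.

x = (0.0973, 0.7434)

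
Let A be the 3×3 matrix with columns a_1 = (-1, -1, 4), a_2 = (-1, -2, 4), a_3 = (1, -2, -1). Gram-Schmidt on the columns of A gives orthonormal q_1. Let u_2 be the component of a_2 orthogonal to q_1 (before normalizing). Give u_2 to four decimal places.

u_2 = (0.0556, -0.9444, -0.2222)

a_1 = (-1, -1, 4); ‖a_1‖ = 4.2426, so q_1 = (-0.2357, -0.2357, 0.9428).
q_1·a_2 = (-0.2357)·(-1) + (-0.2357)·(-2) + 0.9428·4 = 4.4783.
u_2 = a_2 − 4.4783·q_1 = (0.0556, -0.9444, -0.2222).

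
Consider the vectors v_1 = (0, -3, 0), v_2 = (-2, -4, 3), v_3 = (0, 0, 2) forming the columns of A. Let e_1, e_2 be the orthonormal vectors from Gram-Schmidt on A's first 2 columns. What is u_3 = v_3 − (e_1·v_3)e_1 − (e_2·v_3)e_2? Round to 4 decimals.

u_3 = (0.9231, 0.0000, 0.6154)

v_1 = (0, -3, 0); ‖v_1‖ = 3.0000, so e_1 = (0.0000, -1.0000, 0.0000).
e_1·v_2 = 0.0000·(-2) + (-1.0000)·(-4) + 0.0000·3 = 4.0000.
u_2 = v_2 − 4.0000·e_1 = (-2.0000, 0.0000, 3.0000).
‖u_2‖ = 3.6056, so e_2 = (-0.5547, 0.0000, 0.8321).
e_1·v_3 = 0.0000·0 + (-1.0000)·0 + 0.0000·2 = 0.0000; e_2·v_3 = (-0.5547)·0 + 0.0000·0 + 0.8321·2 = 1.6641.
u_3 = v_3 + 0.0000·e_1 − 1.6641·e_2 = (0.9231, 0.0000, 0.6154).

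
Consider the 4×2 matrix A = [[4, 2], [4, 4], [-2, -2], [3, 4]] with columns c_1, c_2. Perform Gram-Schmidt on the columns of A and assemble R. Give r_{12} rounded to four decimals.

r_{12} = 5.9628

c_1 = (4, 4, -2, 3); ‖c_1‖ = 6.7082, so q_1 = (0.5963, 0.5963, -0.2981, 0.4472).
r_{12} = q_1·c_2 = 5.9628.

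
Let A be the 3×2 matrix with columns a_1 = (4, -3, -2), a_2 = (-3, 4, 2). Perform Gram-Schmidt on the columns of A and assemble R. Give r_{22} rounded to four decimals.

r_{22} = 1.4020

a_1 = (4, -3, -2); ‖a_1‖ = 5.3852, so q_1 = (0.7428, -0.5571, -0.3714).
q_1·a_2 = 0.7428·(-3) + (-0.5571)·4 + (-0.3714)·2 = -5.1995.
u_2 = a_2 + 5.1995·q_1 = (0.8621, 1.1034, 0.0690).
r_{22} = ‖u_2‖ = 1.4020.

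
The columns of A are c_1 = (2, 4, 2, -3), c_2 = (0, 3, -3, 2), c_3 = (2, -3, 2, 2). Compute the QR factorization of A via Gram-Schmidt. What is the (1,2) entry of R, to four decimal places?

r_{12} = 0.0000

e_1 = c_1/‖c_1‖ = (2, 4, 2, -3)/5.7446 = (0.3482, 0.6963, 0.3482, -0.5222).
r_{12} = e_1·c_2 = 0.0000.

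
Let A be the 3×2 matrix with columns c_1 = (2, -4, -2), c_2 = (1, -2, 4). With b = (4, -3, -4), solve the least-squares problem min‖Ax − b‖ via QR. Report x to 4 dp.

e_1 = c_1/‖c_1‖ = (2, -4, -2)/4.8990 = (0.4082, -0.8165, -0.4082).
r_{12} = e_1·c_2 = 0.4082.
u_2 = c_2 − 0.4082·e_1 = (0.8333, -1.6667, 4.1667).
‖u_2‖ = 4.5644, so e_2 = (0.1826, -0.3651, 0.9129).
Qᵀb = (5.7155, -1.8257).
Back-substitute: x_2 = -1.8257/4.5644 = -0.4000.
x_1 = (5.7155 − 0.4082·(-0.4000))/4.8990 = 1.2000.

x = (1.2000, -0.4000)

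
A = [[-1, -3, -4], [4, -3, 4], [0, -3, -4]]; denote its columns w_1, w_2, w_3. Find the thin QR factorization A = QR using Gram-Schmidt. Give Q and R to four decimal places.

w_1 = (-1, 4, 0); ‖w_1‖ = 4.1231, so q_1 = (-0.2425, 0.9701, 0.0000).
q_1·w_2 = (-0.2425)·(-3) + 0.9701·(-3) + 0.0000·(-3) = -2.1828.
u_2 = w_2 + 2.1828·q_1 = (-3.5294, -0.8824, -3.0000).
‖u_2‖ = 4.7154, so q_2 = (-0.7485, -0.1871, -0.6362).
q_1·w_3 = (-0.2425)·(-4) + 0.9701·4 + 0.0000·(-4) = 4.8507; q_2·w_3 = (-0.7485)·(-4) + (-0.1871)·4 + (-0.6362)·(-4) = 4.7903.
u_3 = w_3 − 4.8507·q_1 − 4.7903·q_2 = (0.7619, 0.1905, -0.9524).
‖u_3‖ = 1.2344, so q_3 = (0.6172, 0.1543, -0.7715).

Q = [[-0.2425, -0.7485, 0.6172], [0.9701, -0.1871, 0.1543], [0.0000, -0.6362, -0.7715]], R = [[4.1231, -2.1828, 4.8507], [0.0000, 4.7154, 4.7903], [0.0000, 0.0000, 1.2344]]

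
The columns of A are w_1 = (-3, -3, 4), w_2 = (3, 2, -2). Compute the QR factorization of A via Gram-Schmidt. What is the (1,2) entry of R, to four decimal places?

w_1 = (-3, -3, 4); ‖w_1‖ = 5.8310, so e_1 = (-0.5145, -0.5145, 0.6860).
r_{12} = e_1·w_2 = -3.9445.

r_{12} = -3.9445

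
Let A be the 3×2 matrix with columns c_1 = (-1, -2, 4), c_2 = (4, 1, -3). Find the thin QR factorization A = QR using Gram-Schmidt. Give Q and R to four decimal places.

Q = [[-0.2182, 0.9666], [-0.4364, -0.2197], [0.8729, 0.1318]], R = [[4.5826, -3.9279], [0.0000, 3.2514]]

c_1 = (-1, -2, 4); ‖c_1‖ = 4.5826, so q_1 = (-0.2182, -0.4364, 0.8729).
q_1·c_2 = (-0.2182)·4 + (-0.4364)·1 + 0.8729·(-3) = -3.9279.
u_2 = c_2 + 3.9279·q_1 = (3.1429, -0.7143, 0.4286).
‖u_2‖ = 3.2514, so q_2 = (0.9666, -0.2197, 0.1318).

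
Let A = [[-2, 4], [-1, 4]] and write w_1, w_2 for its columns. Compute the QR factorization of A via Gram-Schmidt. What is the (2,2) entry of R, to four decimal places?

r_{22} = 1.7889

w_1 = (-2, -1); ‖w_1‖ = 2.2361, so e_1 = (-0.8944, -0.4472).
e_1·w_2 = (-0.8944)·4 + (-0.4472)·4 = -5.3666.
u_2 = w_2 + 5.3666·e_1 = (-0.8000, 1.6000).
r_{22} = ‖u_2‖ = 1.7889.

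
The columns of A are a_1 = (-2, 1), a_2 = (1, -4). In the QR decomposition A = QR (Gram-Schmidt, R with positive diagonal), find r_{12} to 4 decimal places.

r_{12} = -2.6833

a_1 = (-2, 1); ‖a_1‖ = 2.2361, so q_1 = (-0.8944, 0.4472).
r_{12} = q_1·a_2 = -2.6833.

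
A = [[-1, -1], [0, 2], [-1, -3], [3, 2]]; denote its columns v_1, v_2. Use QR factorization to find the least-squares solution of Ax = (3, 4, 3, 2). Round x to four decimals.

x = (0.0000, 0.0000)

e_1 = v_1/‖v_1‖ = (-1, 0, -1, 3)/3.3166 = (-0.3015, 0.0000, -0.3015, 0.9045).
r_{12} = e_1·v_2 = 3.0151.
u_2 = v_2 − 3.0151·e_1 = (-0.0909, 2.0000, -2.0909, -0.7273).
‖u_2‖ = 2.9848, so e_2 = (-0.0305, 0.6701, -0.7005, -0.2437).
Qᵀb = (0.0000, 0.0000).
Back-substitute: x_2 = 0.0000/2.9848 = 0.0000.
x_1 = (0.0000 − 3.0151·0.0000)/3.3166 = 0.0000.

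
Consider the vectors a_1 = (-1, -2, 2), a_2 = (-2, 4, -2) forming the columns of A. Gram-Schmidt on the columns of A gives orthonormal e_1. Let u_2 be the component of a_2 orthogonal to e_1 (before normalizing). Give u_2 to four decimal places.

u_2 = (-3.1111, 1.7778, 0.2222)

a_1 = (-1, -2, 2); ‖a_1‖ = 3.0000, so e_1 = (-0.3333, -0.6667, 0.6667).
e_1·a_2 = (-0.3333)·(-2) + (-0.6667)·4 + 0.6667·(-2) = -3.3333.
u_2 = a_2 + 3.3333·e_1 = (-3.1111, 1.7778, 0.2222).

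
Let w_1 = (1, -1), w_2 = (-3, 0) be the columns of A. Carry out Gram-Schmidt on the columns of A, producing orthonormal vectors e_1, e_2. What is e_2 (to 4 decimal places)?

e_2 = (-0.7071, -0.7071)

w_1 = (1, -1); ‖w_1‖ = 1.4142, so e_1 = (0.7071, -0.7071).
e_1·w_2 = 0.7071·(-3) + (-0.7071)·0 = -2.1213.
u_2 = w_2 + 2.1213·e_1 = (-1.5000, -1.5000).
‖u_2‖ = 2.1213, so e_2 = (-0.7071, -0.7071).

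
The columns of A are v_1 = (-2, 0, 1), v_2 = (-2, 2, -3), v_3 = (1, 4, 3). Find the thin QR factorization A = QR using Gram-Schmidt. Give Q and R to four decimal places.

Q = [[-0.8944, -0.3904, 0.2182], [0.0000, 0.4880, 0.8729], [0.4472, -0.7807, 0.4364]], R = [[2.2361, 0.4472, 0.4472], [0.0000, 4.0988, -0.7807], [0.0000, 0.0000, 5.0190]]

v_1 = (-2, 0, 1); ‖v_1‖ = 2.2361, so e_1 = (-0.8944, 0.0000, 0.4472).
e_1·v_2 = (-0.8944)·(-2) + 0.0000·2 + 0.4472·(-3) = 0.4472.
u_2 = v_2 − 0.4472·e_1 = (-1.6000, 2.0000, -3.2000).
‖u_2‖ = 4.0988, so e_2 = (-0.3904, 0.4880, -0.7807).
e_1·v_3 = (-0.8944)·1 + 0.0000·4 + 0.4472·3 = 0.4472; e_2·v_3 = (-0.3904)·1 + 0.4880·4 + (-0.7807)·3 = -0.7807.
u_3 = v_3 − 0.4472·e_1 + 0.7807·e_2 = (1.0952, 4.3810, 2.1905).
‖u_3‖ = 5.0190, so e_3 = (0.2182, 0.8729, 0.4364).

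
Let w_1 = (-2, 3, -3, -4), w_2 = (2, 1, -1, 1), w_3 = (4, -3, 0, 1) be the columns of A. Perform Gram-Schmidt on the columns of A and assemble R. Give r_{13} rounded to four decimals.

w_1 = (-2, 3, -3, -4); ‖w_1‖ = 6.1644, so e_1 = (-0.3244, 0.4867, -0.4867, -0.6489).
r_{13} = e_1·w_3 = -3.4066.

r_{13} = -3.4066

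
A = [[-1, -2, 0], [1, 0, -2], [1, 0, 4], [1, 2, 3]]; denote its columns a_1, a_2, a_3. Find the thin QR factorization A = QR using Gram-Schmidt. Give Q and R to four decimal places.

Q = [[-0.5000, -0.5000, 0.3162], [0.5000, -0.5000, -0.6325], [0.5000, -0.5000, 0.6325], [0.5000, 0.5000, 0.3162]], R = [[2.0000, 2.0000, 2.5000], [0.0000, 2.0000, 0.5000], [0.0000, 0.0000, 4.7434]]

a_1 = (-1, 1, 1, 1); ‖a_1‖ = 2.0000, so q_1 = (-0.5000, 0.5000, 0.5000, 0.5000).
q_1·a_2 = (-0.5000)·(-2) + 0.5000·0 + 0.5000·0 + 0.5000·2 = 2.0000.
u_2 = a_2 − 2.0000·q_1 = (-1.0000, -1.0000, -1.0000, 1.0000).
‖u_2‖ = 2.0000, so q_2 = (-0.5000, -0.5000, -0.5000, 0.5000).
q_1·a_3 = (-0.5000)·0 + 0.5000·(-2) + 0.5000·4 + 0.5000·3 = 2.5000; q_2·a_3 = (-0.5000)·0 + (-0.5000)·(-2) + (-0.5000)·4 + 0.5000·3 = 0.5000.
u_3 = a_3 − 2.5000·q_1 − 0.5000·q_2 = (1.5000, -3.0000, 3.0000, 1.5000).
‖u_3‖ = 4.7434, so q_3 = (0.3162, -0.6325, 0.6325, 0.3162).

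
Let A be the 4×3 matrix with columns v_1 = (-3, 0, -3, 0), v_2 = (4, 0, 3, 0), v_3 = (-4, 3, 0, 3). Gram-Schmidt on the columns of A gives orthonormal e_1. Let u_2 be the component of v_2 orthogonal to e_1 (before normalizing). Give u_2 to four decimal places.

v_1 = (-3, 0, -3, 0); ‖v_1‖ = 4.2426, so e_1 = (-0.7071, 0.0000, -0.7071, 0.0000).
e_1·v_2 = (-0.7071)·4 + 0.0000·0 + (-0.7071)·3 + 0.0000·0 = -4.9497.
u_2 = v_2 + 4.9497·e_1 = (0.5000, 0.0000, -0.5000, 0.0000).

u_2 = (0.5000, 0.0000, -0.5000, 0.0000)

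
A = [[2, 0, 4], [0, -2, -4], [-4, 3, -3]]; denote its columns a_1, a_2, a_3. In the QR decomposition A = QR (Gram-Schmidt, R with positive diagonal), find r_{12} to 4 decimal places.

r_{12} = -2.6833

a_1 = (2, 0, -4); ‖a_1‖ = 4.4721, so q_1 = (0.4472, 0.0000, -0.8944).
r_{12} = q_1·a_2 = -2.6833.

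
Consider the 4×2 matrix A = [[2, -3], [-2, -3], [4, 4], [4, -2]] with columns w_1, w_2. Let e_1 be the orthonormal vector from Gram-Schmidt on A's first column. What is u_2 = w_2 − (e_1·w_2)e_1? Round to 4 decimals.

u_2 = (-3.4000, -2.6000, 3.2000, -2.8000)

e_1 = w_1/‖w_1‖ = (2, -2, 4, 4)/6.3246 = (0.3162, -0.3162, 0.6325, 0.6325).
r_{12} = e_1·w_2 = 1.2649.
u_2 = w_2 − 1.2649·e_1 = (-3.4000, -2.6000, 3.2000, -2.8000).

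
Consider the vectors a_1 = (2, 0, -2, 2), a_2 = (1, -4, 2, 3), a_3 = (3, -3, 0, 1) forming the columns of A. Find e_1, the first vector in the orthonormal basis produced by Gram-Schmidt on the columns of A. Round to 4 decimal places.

a_1 = (2, 0, -2, 2); ‖a_1‖ = 3.4641, so e_1 = (0.5774, 0.0000, -0.5774, 0.5774).

e_1 = (0.5774, 0.0000, -0.5774, 0.5774)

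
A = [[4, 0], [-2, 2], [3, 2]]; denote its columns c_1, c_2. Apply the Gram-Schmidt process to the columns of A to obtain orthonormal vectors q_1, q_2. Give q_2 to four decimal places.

q_2 = (-0.0984, 0.7625, 0.6395)

c_1 = (4, -2, 3); ‖c_1‖ = 5.3852, so q_1 = (0.7428, -0.3714, 0.5571).
q_1·c_2 = 0.7428·0 + (-0.3714)·2 + 0.5571·2 = 0.3714.
u_2 = c_2 − 0.3714·q_1 = (-0.2759, 2.1379, 1.7931).
‖u_2‖ = 2.8039, so q_2 = (-0.0984, 0.7625, 0.6395).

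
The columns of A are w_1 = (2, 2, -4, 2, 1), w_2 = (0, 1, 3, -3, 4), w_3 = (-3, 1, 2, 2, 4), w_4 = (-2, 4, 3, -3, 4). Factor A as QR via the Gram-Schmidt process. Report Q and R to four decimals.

Q = [[0.3714, 0.1510, -0.6219, -0.4191], [0.3714, 0.3335, 0.0676, 0.7894], [-0.7428, 0.2454, 0.1504, -0.0353], [0.3714, -0.3964, 0.6691, -0.2585], [0.1857, 0.8054, 0.3721, -0.3648]], R = [[5.3852, -2.2283, -0.7428, -1.8570], [0.0000, 5.4804, 2.8000, 6.1788], [0.0000, 0.0000, 5.0605, 1.4466], [0.0000, 0.0000, 0.0000, 3.2065]]

w_1 = (2, 2, -4, 2, 1); ‖w_1‖ = 5.3852, so e_1 = (0.3714, 0.3714, -0.7428, 0.3714, 0.1857).
e_1·w_2 = 0.3714·0 + 0.3714·1 + (-0.7428)·3 + 0.3714·(-3) + 0.1857·4 = -2.2283.
u_2 = w_2 + 2.2283·e_1 = (0.8276, 1.8276, 1.3448, -2.1724, 4.4138).
‖u_2‖ = 5.4804, so e_2 = (0.1510, 0.3335, 0.2454, -0.3964, 0.8054).
e_1·w_3 = 0.3714·(-3) + 0.3714·1 + (-0.7428)·2 + 0.3714·2 + 0.1857·4 = -0.7428; e_2·w_3 = 0.1510·(-3) + 0.3335·1 + 0.2454·2 + (-0.3964)·2 + 0.8054·4 = 2.8000.
u_3 = w_3 + 0.7428·e_1 − 2.8000·e_2 = (-3.1470, 0.3421, 0.7612, 3.3858, 1.8829).
‖u_3‖ = 5.0605, so e_3 = (-0.6219, 0.0676, 0.1504, 0.6691, 0.3721).
e_1·w_4 = 0.3714·(-2) + 0.3714·4 + (-0.7428)·3 + 0.3714·(-3) + 0.1857·4 = -1.8570; e_2·w_4 = 0.1510·(-2) + 0.3335·4 + 0.2454·3 + (-0.3964)·(-3) + 0.8054·4 = 6.1788; e_3·w_4 = (-0.6219)·(-2) + 0.0676·4 + 0.1504·3 + 0.6691·(-3) + 0.3721·4 = 1.4466.
u_4 = w_4 + 1.8570·e_1 − 6.1788·e_2 − 1.4466·e_3 = (-1.3438, 2.5314, -0.1131, -0.8289, -1.1697).
‖u_4‖ = 3.2065, so e_4 = (-0.4191, 0.7894, -0.0353, -0.2585, -0.3648).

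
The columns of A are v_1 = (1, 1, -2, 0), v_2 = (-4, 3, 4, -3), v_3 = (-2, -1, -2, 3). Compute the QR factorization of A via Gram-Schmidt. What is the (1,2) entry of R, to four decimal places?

r_{12} = -3.6742

e_1 = v_1/‖v_1‖ = (1, 1, -2, 0)/2.4495 = (0.4082, 0.4082, -0.8165, 0.0000).
r_{12} = e_1·v_2 = -3.6742.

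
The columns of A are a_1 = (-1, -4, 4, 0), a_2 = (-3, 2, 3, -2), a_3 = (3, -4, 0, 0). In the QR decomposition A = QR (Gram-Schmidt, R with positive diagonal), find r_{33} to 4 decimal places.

a_1 = (-1, -4, 4, 0); ‖a_1‖ = 5.7446, so q_1 = (-0.1741, -0.6963, 0.6963, 0.0000).
q_1·a_2 = (-0.1741)·(-3) + (-0.6963)·2 + 0.6963·3 + 0.0000·(-2) = 1.2185.
u_2 = a_2 − 1.2185·q_1 = (-2.7879, 2.8485, 2.1515, -2.0000).
‖u_2‖ = 4.9513, so q_2 = (-0.5631, 0.5753, 0.4345, -0.4039).
q_1·a_3 = (-0.1741)·3 + (-0.6963)·(-4) + 0.6963·0 + 0.0000·0 = 2.2630; q_2·a_3 = (-0.5631)·3 + 0.5753·(-4) + 0.4345·0 + (-0.4039)·0 = -3.9904.
u_3 = a_3 − 2.2630·q_1 + 3.9904·q_2 = (1.1471, -0.1286, 0.1582, -1.6119).
r_{33} = ‖u_3‖ = 1.9888.

r_{33} = 1.9888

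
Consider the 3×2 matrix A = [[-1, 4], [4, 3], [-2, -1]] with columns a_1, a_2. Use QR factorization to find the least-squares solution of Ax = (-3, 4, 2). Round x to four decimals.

x = (0.9193, -0.4305)

e_1 = a_1/‖a_1‖ = (-1, 4, -2)/4.5826 = (-0.2182, 0.8729, -0.4364).
r_{12} = e_1·a_2 = 2.1822.
u_2 = a_2 − 2.1822·e_1 = (4.4762, 1.0952, -0.0476).
‖u_2‖ = 4.6085, so e_2 = (0.9713, 0.2377, -0.0103).
Qᵀb = (3.2733, -1.9839).
Back-substitute: x_2 = -1.9839/4.6085 = -0.4305.
x_1 = (3.2733 − 2.1822·(-0.4305))/4.5826 = 0.9193.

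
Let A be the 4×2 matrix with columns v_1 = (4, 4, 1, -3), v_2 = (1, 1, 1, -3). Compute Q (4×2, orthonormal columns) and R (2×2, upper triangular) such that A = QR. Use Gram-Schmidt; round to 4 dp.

q_1 = v_1/‖v_1‖ = (4, 4, 1, -3)/6.4807 = (0.6172, 0.6172, 0.1543, -0.4629).
r_{12} = q_1·v_2 = 2.7775.
u_2 = v_2 − 2.7775·q_1 = (-0.7143, -0.7143, 0.5714, -1.7143).
‖u_2‖ = 2.0702, so q_2 = (-0.3450, -0.3450, 0.2760, -0.8281).

Q = [[0.6172, -0.3450], [0.6172, -0.3450], [0.1543, 0.2760], [-0.4629, -0.8281]], R = [[6.4807, 2.7775], [0.0000, 2.0702]]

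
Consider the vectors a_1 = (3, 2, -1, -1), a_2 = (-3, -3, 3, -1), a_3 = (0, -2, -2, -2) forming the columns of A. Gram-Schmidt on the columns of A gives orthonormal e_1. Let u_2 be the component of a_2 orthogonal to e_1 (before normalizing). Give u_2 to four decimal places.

a_1 = (3, 2, -1, -1); ‖a_1‖ = 3.8730, so e_1 = (0.7746, 0.5164, -0.2582, -0.2582).
e_1·a_2 = 0.7746·(-3) + 0.5164·(-3) + (-0.2582)·3 + (-0.2582)·(-1) = -4.3894.
u_2 = a_2 + 4.3894·e_1 = (0.4000, -0.7333, 1.8667, -2.1333).

u_2 = (0.4000, -0.7333, 1.8667, -2.1333)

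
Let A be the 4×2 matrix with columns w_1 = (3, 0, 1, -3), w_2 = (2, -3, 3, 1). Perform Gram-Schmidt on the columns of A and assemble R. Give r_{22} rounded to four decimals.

e_1 = w_1/‖w_1‖ = (3, 0, 1, -3)/4.3589 = (0.6882, 0.0000, 0.2294, -0.6882).
r_{12} = e_1·w_2 = 1.3765.
u_2 = w_2 − 1.3765·e_1 = (1.0526, -3.0000, 2.6842, 1.9474).
r_{22} = ‖u_2‖ = 4.5940.

r_{22} = 4.5940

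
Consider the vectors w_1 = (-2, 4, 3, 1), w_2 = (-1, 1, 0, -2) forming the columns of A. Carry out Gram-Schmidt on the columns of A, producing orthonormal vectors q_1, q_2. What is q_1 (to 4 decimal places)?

w_1 = (-2, 4, 3, 1); ‖w_1‖ = 5.4772, so q_1 = (-0.3651, 0.7303, 0.5477, 0.1826).

q_1 = (-0.3651, 0.7303, 0.5477, 0.1826)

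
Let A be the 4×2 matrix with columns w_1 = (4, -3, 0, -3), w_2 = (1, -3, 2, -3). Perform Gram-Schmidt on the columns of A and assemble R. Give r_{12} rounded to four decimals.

r_{12} = 3.7730

w_1 = (4, -3, 0, -3); ‖w_1‖ = 5.8310, so q_1 = (0.6860, -0.5145, 0.0000, -0.5145).
r_{12} = q_1·w_2 = 3.7730.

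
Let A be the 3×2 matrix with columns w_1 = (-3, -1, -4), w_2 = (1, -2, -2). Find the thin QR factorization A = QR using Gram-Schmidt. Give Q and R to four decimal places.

q_1 = w_1/‖w_1‖ = (-3, -1, -4)/5.0990 = (-0.5883, -0.1961, -0.7845).
r_{12} = q_1·w_2 = 1.3728.
u_2 = w_2 − 1.3728·q_1 = (1.8077, -1.7308, -0.9231).
‖u_2‖ = 2.6675, so q_2 = (0.6777, -0.6488, -0.3460).

Q = [[-0.5883, 0.6777], [-0.1961, -0.6488], [-0.7845, -0.3460]], R = [[5.0990, 1.3728], [0.0000, 2.6675]]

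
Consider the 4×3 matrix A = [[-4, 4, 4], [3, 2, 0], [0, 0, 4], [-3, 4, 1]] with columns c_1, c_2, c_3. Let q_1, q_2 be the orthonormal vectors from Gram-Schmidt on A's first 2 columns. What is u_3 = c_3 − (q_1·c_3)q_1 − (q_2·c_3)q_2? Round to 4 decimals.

u_3 = (1.2649, 0.2811, 4.0000, -1.4054)

q_1 = c_1/‖c_1‖ = (-4, 3, 0, -3)/5.8310 = (-0.6860, 0.5145, 0.0000, -0.5145).
r_{12} = q_1·c_2 = -3.7730.
u_2 = c_2 + 3.7730·q_1 = (1.4118, 3.9412, 0.0000, 2.0588).
‖u_2‖ = 4.6653, so q_2 = (0.3026, 0.8448, 0.0000, 0.4413).
r_{13} = q_1·c_3 = -3.2585; r_{23} = q_2·c_3 = 1.6518.
u_3 = c_3 + 3.2585·q_1 − 1.6518·q_2 = (1.2649, 0.2811, 4.0000, -1.4054).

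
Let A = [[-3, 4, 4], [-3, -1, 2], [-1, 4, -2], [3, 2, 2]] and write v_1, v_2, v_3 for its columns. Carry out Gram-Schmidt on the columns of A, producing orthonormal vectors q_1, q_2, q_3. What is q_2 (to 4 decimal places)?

v_1 = (-3, -3, -1, 3); ‖v_1‖ = 5.2915, so q_1 = (-0.5669, -0.5669, -0.1890, 0.5669).
q_1·v_2 = (-0.5669)·4 + (-0.5669)·(-1) + (-0.1890)·4 + 0.5669·2 = -1.3229.
u_2 = v_2 + 1.3229·q_1 = (3.2500, -1.7500, 3.7500, 2.7500).
‖u_2‖ = 5.9372, so q_2 = (0.5474, -0.2948, 0.6316, 0.4632).

q_2 = (0.5474, -0.2948, 0.6316, 0.4632)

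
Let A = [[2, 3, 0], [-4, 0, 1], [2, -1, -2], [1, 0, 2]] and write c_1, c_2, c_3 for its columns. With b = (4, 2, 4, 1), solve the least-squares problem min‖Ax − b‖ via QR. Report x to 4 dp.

q_1 = c_1/‖c_1‖ = (2, -4, 2, 1)/5.0000 = (0.4000, -0.8000, 0.4000, 0.2000).
r_{12} = q_1·c_2 = 0.8000.
u_2 = c_2 − 0.8000·q_1 = (2.6800, 0.6400, -1.3200, -0.1600).
‖u_2‖ = 3.0594, so q_2 = (0.8760, 0.2092, -0.4315, -0.0523).
r_{13} = q_1·c_3 = -1.2000; r_{23} = q_2·c_3 = 0.9675.
u_3 = c_3 + 1.2000·q_1 − 0.9675·q_2 = (-0.3675, -0.1624, -1.1026, 2.2906).
‖u_3‖ = 2.5737, so q_3 = (-0.1428, -0.0631, -0.4284, 0.8900).
Qᵀb = (1.8000, 2.1442, -1.5210).
Back-substitute: x_3 = -1.5210/2.5737 = -0.5910.
x_2 = (2.1442 − 0.9675·(-0.5910))/3.0594 = 0.8877.
x_1 = (1.8000 − 0.8000·0.8877 + 1.2000·(-0.5910))/5.0000 = 0.0761.

x = (0.0761, 0.8877, -0.5910)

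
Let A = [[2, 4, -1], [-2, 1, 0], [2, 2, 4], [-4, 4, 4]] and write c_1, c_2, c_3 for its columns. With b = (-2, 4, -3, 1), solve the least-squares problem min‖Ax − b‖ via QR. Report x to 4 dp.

x = (-0.9537, -0.0927, -0.4146)

c_1 = (2, -2, 2, -4); ‖c_1‖ = 5.2915, so q_1 = (0.3780, -0.3780, 0.3780, -0.7559).
q_1·c_2 = 0.3780·4 + (-0.3780)·1 + 0.3780·2 + (-0.7559)·4 = -1.1339.
u_2 = c_2 + 1.1339·q_1 = (4.4286, 0.5714, 2.4286, 3.1429).
‖u_2‖ = 5.9761, so q_2 = (0.7410, 0.0956, 0.4064, 0.5259).
q_1·c_3 = 0.3780·(-1) + (-0.3780)·0 + 0.3780·4 + (-0.7559)·4 = -1.8898; q_2·c_3 = 0.7410·(-1) + 0.0956·0 + 0.4064·4 + 0.5259·4 = 2.9881.
u_3 = c_3 + 1.8898·q_1 − 2.9881·q_2 = (-2.5000, -1.0000, 3.5000, 1.0000).
‖u_3‖ = 4.5277, so q_3 = (-0.5522, -0.2209, 0.7730, 0.2209).
Qᵀb = (-4.1576, -1.7928, -1.8773).
Back-substitute: x_3 = -1.8773/4.5277 = -0.4146.
x_2 = (-1.7928 − 2.9881·(-0.4146))/5.9761 = -0.0927.
x_1 = (-4.1576 + 1.1339·(-0.0927) + 1.8898·(-0.4146))/5.2915 = -0.9537.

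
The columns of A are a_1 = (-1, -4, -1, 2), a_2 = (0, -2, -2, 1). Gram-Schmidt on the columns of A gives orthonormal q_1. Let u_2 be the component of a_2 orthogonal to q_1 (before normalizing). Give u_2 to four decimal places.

a_1 = (-1, -4, -1, 2); ‖a_1‖ = 4.6904, so q_1 = (-0.2132, -0.8528, -0.2132, 0.4264).
q_1·a_2 = (-0.2132)·0 + (-0.8528)·(-2) + (-0.2132)·(-2) + 0.4264·1 = 2.5584.
u_2 = a_2 − 2.5584·q_1 = (0.5455, 0.1818, -1.4545, -0.0909).

u_2 = (0.5455, 0.1818, -1.4545, -0.0909)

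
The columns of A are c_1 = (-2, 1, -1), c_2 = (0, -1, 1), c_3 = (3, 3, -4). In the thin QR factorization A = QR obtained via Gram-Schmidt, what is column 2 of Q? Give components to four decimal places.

c_1 = (-2, 1, -1); ‖c_1‖ = 2.4495, so q_1 = (-0.8165, 0.4082, -0.4082).
q_1·c_2 = (-0.8165)·0 + 0.4082·(-1) + (-0.4082)·1 = -0.8165.
u_2 = c_2 + 0.8165·q_1 = (-0.6667, -0.6667, 0.6667).
‖u_2‖ = 1.1547, so q_2 = (-0.5774, -0.5774, 0.5774).

q_2 = (-0.5774, -0.5774, 0.5774)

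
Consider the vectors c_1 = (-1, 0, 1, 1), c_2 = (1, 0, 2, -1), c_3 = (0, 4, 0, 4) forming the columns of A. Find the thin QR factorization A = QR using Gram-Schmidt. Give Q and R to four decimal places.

q_1 = c_1/‖c_1‖ = (-1, 0, 1, 1)/1.7321 = (-0.5774, 0.0000, 0.5774, 0.5774).
r_{12} = q_1·c_2 = 0.0000.
u_2 = c_2 + 0.0000·q_1 = (1.0000, 0.0000, 2.0000, -1.0000).
‖u_2‖ = 2.4495, so q_2 = (0.4082, 0.0000, 0.8165, -0.4082).
r_{13} = q_1·c_3 = 2.3094; r_{23} = q_2·c_3 = -1.6330.
u_3 = c_3 − 2.3094·q_1 + 1.6330·q_2 = (2.0000, 4.0000, 0.0000, 2.0000).
‖u_3‖ = 4.8990, so q_3 = (0.4082, 0.8165, 0.0000, 0.4082).

Q = [[-0.5774, 0.4082, 0.4082], [0.0000, 0.0000, 0.8165], [0.5774, 0.8165, 0.0000], [0.5774, -0.4082, 0.4082]], R = [[1.7321, 0.0000, 2.3094], [0.0000, 2.4495, -1.6330], [0.0000, 0.0000, 4.8990]]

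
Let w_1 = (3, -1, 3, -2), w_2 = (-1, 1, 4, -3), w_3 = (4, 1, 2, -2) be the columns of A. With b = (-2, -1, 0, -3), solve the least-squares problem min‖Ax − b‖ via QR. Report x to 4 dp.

q_1 = w_1/‖w_1‖ = (3, -1, 3, -2)/4.7958 = (0.6255, -0.2085, 0.6255, -0.4170).
r_{12} = q_1·w_2 = 2.9192.
u_2 = w_2 − 2.9192·q_1 = (-2.8261, 1.6087, 2.1739, -1.7826).
‖u_2‖ = 4.2986, so q_2 = (-0.6574, 0.3742, 0.5057, -0.4147).
r_{13} = q_1·w_3 = 4.3788; r_{23} = q_2·w_3 = -0.4147.
u_3 = w_3 − 4.3788·q_1 + 0.4147·q_2 = (0.9882, 2.0682, -0.5294, -0.3459).
‖u_3‖ = 2.3778, so q_3 = (0.4156, 0.8698, -0.2226, -0.1455).
Qᵀb = (0.2085, 2.1847, -1.2646).
Back-substitute: x_3 = -1.2646/2.3778 = -0.5318.
x_2 = (2.1847 + 0.4147·(-0.5318))/4.2986 = 0.4569.
x_1 = (0.2085 − 2.9192·0.4569 − 4.3788·(-0.5318))/4.7958 = 0.2509.

x = (0.2509, 0.4569, -0.5318)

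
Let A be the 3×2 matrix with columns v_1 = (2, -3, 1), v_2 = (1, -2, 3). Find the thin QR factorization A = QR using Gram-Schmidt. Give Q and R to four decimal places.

Q = [[0.5345, -0.2469], [-0.8018, 0.1543], [0.2673, 0.9567]], R = [[3.7417, 2.9399], [0.0000, 2.3146]]

v_1 = (2, -3, 1); ‖v_1‖ = 3.7417, so q_1 = (0.5345, -0.8018, 0.2673).
q_1·v_2 = 0.5345·1 + (-0.8018)·(-2) + 0.2673·3 = 2.9399.
u_2 = v_2 − 2.9399·q_1 = (-0.5714, 0.3571, 2.2143).
‖u_2‖ = 2.3146, so q_2 = (-0.2469, 0.1543, 0.9567).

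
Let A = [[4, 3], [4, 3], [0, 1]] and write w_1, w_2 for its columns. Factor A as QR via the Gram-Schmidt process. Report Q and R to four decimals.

w_1 = (4, 4, 0); ‖w_1‖ = 5.6569, so q_1 = (0.7071, 0.7071, 0.0000).
q_1·w_2 = 0.7071·3 + 0.7071·3 + 0.0000·1 = 4.2426.
u_2 = w_2 − 4.2426·q_1 = (0.0000, 0.0000, 1.0000).
‖u_2‖ = 1.0000, so q_2 = (0.0000, 0.0000, 1.0000).

Q = [[0.7071, 0.0000], [0.7071, 0.0000], [0.0000, 1.0000]], R = [[5.6569, 4.2426], [0.0000, 1.0000]]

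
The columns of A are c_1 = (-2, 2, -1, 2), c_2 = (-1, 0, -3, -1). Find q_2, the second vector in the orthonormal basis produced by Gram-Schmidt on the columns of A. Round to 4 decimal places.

c_1 = (-2, 2, -1, 2); ‖c_1‖ = 3.6056, so q_1 = (-0.5547, 0.5547, -0.2774, 0.5547).
q_1·c_2 = (-0.5547)·(-1) + 0.5547·0 + (-0.2774)·(-3) + 0.5547·(-1) = 0.8321.
u_2 = c_2 − 0.8321·q_1 = (-0.5385, -0.4615, -2.7692, -1.4615).
‖u_2‖ = 3.2106, so q_2 = (-0.1677, -0.1438, -0.8625, -0.4552).

q_2 = (-0.1677, -0.1438, -0.8625, -0.4552)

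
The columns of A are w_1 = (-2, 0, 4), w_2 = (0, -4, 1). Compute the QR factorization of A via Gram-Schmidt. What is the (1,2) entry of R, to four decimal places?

r_{12} = 0.8944

w_1 = (-2, 0, 4); ‖w_1‖ = 4.4721, so e_1 = (-0.4472, 0.0000, 0.8944).
r_{12} = e_1·w_2 = 0.8944.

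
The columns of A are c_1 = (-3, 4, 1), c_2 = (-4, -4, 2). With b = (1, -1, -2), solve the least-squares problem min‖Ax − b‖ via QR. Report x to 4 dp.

x = (-0.3562, -0.1309)

q_1 = c_1/‖c_1‖ = (-3, 4, 1)/5.0990 = (-0.5883, 0.7845, 0.1961).
r_{12} = q_1·c_2 = -0.3922.
u_2 = c_2 + 0.3922·q_1 = (-4.2308, -3.6923, 2.0769).
‖u_2‖ = 5.9872, so q_2 = (-0.7066, -0.6167, 0.3469).
Qᵀb = (-1.7650, -0.7837).
Back-substitute: x_2 = -0.7837/5.9872 = -0.1309.
x_1 = (-1.7650 + 0.3922·(-0.1309))/5.0990 = -0.3562.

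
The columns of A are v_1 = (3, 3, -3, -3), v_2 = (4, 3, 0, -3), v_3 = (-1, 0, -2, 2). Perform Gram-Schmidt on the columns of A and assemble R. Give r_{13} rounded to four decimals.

r_{13} = -0.5000

v_1 = (3, 3, -3, -3); ‖v_1‖ = 6.0000, so q_1 = (0.5000, 0.5000, -0.5000, -0.5000).
r_{13} = q_1·v_3 = -0.5000.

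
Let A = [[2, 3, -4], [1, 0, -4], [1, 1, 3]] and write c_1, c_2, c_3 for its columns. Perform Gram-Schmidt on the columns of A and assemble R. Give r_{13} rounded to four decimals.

c_1 = (2, 1, 1); ‖c_1‖ = 2.4495, so e_1 = (0.8165, 0.4082, 0.4082).
r_{13} = e_1·c_3 = -3.6742.

r_{13} = -3.6742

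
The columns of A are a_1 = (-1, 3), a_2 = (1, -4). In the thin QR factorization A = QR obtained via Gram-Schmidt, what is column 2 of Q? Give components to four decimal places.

e_1 = a_1/‖a_1‖ = (-1, 3)/3.1623 = (-0.3162, 0.9487).
r_{12} = e_1·a_2 = -4.1110.
u_2 = a_2 + 4.1110·e_1 = (-0.3000, -0.1000).
‖u_2‖ = 0.3162, so e_2 = (-0.9487, -0.3162).

e_2 = (-0.9487, -0.3162)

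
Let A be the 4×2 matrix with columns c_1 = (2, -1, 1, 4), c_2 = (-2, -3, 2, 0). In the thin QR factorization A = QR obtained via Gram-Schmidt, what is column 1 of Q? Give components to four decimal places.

c_1 = (2, -1, 1, 4); ‖c_1‖ = 4.6904, so e_1 = (0.4264, -0.2132, 0.2132, 0.8528).

e_1 = (0.4264, -0.2132, 0.2132, 0.8528)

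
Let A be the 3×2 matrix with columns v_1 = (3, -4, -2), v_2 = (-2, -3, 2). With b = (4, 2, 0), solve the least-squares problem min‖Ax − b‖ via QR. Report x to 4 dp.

e_1 = v_1/‖v_1‖ = (3, -4, -2)/5.3852 = (0.5571, -0.7428, -0.3714).
r_{12} = e_1·v_2 = 0.3714.
u_2 = v_2 − 0.3714·e_1 = (-2.2069, -2.7241, 2.1379).
‖u_2‖ = 4.1063, so e_2 = (-0.5374, -0.6634, 0.5206).
Qᵀb = (0.7428, -3.4765).
Back-substitute: x_2 = -3.4765/4.1063 = -0.8466.
x_1 = (0.7428 − 0.3714·(-0.8466))/5.3852 = 0.1963.

x = (0.1963, -0.8466)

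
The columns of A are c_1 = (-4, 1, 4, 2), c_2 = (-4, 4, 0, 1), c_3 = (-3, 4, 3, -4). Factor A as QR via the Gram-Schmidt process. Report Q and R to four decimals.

Q = [[-0.6576, -0.3633, 0.0262], [0.1644, 0.7630, 0.2463], [0.6576, -0.5329, 0.4048], [0.3288, -0.0424, -0.8802]], R = [[6.0828, 3.6168, 3.2880], [0.0000, 4.4631, 2.7130], [0.0000, 0.0000, 5.6417]]

e_1 = c_1/‖c_1‖ = (-4, 1, 4, 2)/6.0828 = (-0.6576, 0.1644, 0.6576, 0.3288).
r_{12} = e_1·c_2 = 3.6168.
u_2 = c_2 − 3.6168·e_1 = (-1.6216, 3.4054, -2.3784, -0.1892).
‖u_2‖ = 4.4631, so e_2 = (-0.3633, 0.7630, -0.5329, -0.0424).
r_{13} = e_1·c_3 = 3.2880; r_{23} = e_2·c_3 = 2.7130.
u_3 = c_3 − 3.2880·e_1 − 2.7130·e_2 = (0.1479, 1.3894, 2.2836, -4.9661).
‖u_3‖ = 5.6417, so e_3 = (0.0262, 0.2463, 0.4048, -0.8802).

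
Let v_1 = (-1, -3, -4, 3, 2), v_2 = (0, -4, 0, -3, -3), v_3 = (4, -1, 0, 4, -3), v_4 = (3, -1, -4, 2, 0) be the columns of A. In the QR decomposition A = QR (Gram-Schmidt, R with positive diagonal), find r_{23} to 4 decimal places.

r_{23} = 0.2383

q_1 = v_1/‖v_1‖ = (-1, -3, -4, 3, 2)/6.2450 = (-0.1601, -0.4804, -0.6405, 0.4804, 0.3203).
r_{12} = q_1·v_2 = -0.4804.
u_2 = v_2 + 0.4804·q_1 = (-0.0769, -4.2308, -0.3077, -2.7692, -2.8462).
‖u_2‖ = 5.8111, so q_2 = (-0.0132, -0.7280, -0.0529, -0.4765, -0.4898).
r_{23} = q_2·v_3 = 0.2383.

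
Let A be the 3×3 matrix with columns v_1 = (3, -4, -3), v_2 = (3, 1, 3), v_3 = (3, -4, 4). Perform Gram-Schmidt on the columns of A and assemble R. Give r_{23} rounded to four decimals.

r_{23} = 4.3046

v_1 = (3, -4, -3); ‖v_1‖ = 5.8310, so e_1 = (0.5145, -0.6860, -0.5145).
e_1·v_2 = 0.5145·3 + (-0.6860)·1 + (-0.5145)·3 = -0.6860.
u_2 = v_2 + 0.6860·e_1 = (3.3529, 0.5294, 2.6471).
‖u_2‖ = 4.3046, so e_2 = (0.7789, 0.1230, 0.6149).
r_{23} = e_2·v_3 = 4.3046.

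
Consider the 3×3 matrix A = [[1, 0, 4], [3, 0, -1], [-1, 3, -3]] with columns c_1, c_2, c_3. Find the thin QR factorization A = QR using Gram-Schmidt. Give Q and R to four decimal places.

Q = [[0.3015, 0.0953, 0.9487], [0.9045, 0.2860, -0.3162], [-0.3015, 0.9535, 0.0000]], R = [[3.3166, -0.9045, 1.2060], [0.0000, 2.8604, -2.7650], [0.0000, 0.0000, 4.1110]]

e_1 = c_1/‖c_1‖ = (1, 3, -1)/3.3166 = (0.3015, 0.9045, -0.3015).
r_{12} = e_1·c_2 = -0.9045.
u_2 = c_2 + 0.9045·e_1 = (0.2727, 0.8182, 2.7273).
‖u_2‖ = 2.8604, so e_2 = (0.0953, 0.2860, 0.9535).
r_{13} = e_1·c_3 = 1.2060; r_{23} = e_2·c_3 = -2.7650.
u_3 = c_3 − 1.2060·e_1 + 2.7650·e_2 = (3.9000, -1.3000, 0.0000).
‖u_3‖ = 4.1110, so e_3 = (0.9487, -0.3162, 0.0000).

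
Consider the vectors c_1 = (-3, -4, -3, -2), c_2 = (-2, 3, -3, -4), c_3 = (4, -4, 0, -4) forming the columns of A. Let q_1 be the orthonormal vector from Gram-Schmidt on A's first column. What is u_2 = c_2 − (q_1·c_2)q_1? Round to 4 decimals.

c_1 = (-3, -4, -3, -2); ‖c_1‖ = 6.1644, so q_1 = (-0.4867, -0.6489, -0.4867, -0.3244).
q_1·c_2 = (-0.4867)·(-2) + (-0.6489)·3 + (-0.4867)·(-3) + (-0.3244)·(-4) = 1.7844.
u_2 = c_2 − 1.7844·q_1 = (-1.1316, 4.1579, -2.1316, -3.4211).

u_2 = (-1.1316, 4.1579, -2.1316, -3.4211)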